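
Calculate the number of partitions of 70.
4087968

p(n) counts ways to write n as a sum of positive integers (order ignored).
Euler's pentagonal recurrence: p(k) = p(k-1) + p(k-2) - p(k-5) - p(k-7) + p(k-12) + p(k-15) - ... (offsets j(3j∓1)/2, signs ++--, p(0)=1, p(<0)=0).
DP table for k = 0..69: p(0)=1, p(1)=1, p(2)=2, p(3)=3, p(4)=5, p(5)=7, p(6)=11, p(7)=15, p(8)=22, p(9)=30, p(10)=42, p(11)=56, p(12)=77, p(13)=101, p(14)=135, p(15)=176, p(16)=231, p(17)=297, p(18)=385, p(19)=490, p(20)=627, p(21)=792, p(22)=1002, p(23)=1255, p(24)=1575, p(25)=1958, p(26)=2436, p(27)=3010, p(28)=3718, p(29)=4565, p(30)=5604, p(31)=6842, p(32)=8349, p(33)=10143, p(34)=12310, p(35)=14883, p(36)=17977, p(37)=21637, p(38)=26015, p(39)=31185, p(40)=37338, p(41)=44583, p(42)=53174, p(43)=63261, p(44)=75175, p(45)=89134, p(46)=105558, p(47)=124754, p(48)=147273, p(49)=173525, p(50)=204226, p(51)=239943, p(52)=281589, p(53)=329931, p(54)=386155, p(55)=451276, p(56)=526823, p(57)=614154, p(58)=715220, p(59)=831820, p(60)=966467, p(61)=1121505, p(62)=1300156, p(63)=1505499, p(64)=1741630, p(65)=2012558, p(66)=2323520, p(67)=2679689, p(68)=3087735, p(69)=3554345.
Final step: p(70) = p(69) + p(68) - p(65) - p(63) + p(58) + p(55) - p(48) - p(44) + p(35) + p(30) - p(19) - p(13) + p(0)
= 3554345 + 3087735 - 2012558 - 1505499 + 715220 + 451276 - 147273 - 75175 + 14883 + 5604 - 490 - 101 + 1
= 4087968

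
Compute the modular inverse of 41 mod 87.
17

gcd(41, 87) = 1, so the inverse exists.
Extended Euclidean algorithm on (87, 41):
87 = 2 × 41 + 5  ⟹  5 = (1)·87 + (-2)·41
41 = 8 × 5 + 1  ⟹  1 = (-8)·87 + (17)·41
So (17)·41 ≡ 1 (mod 87), i.e. 41^(-1) ≡ 17 (mod 87).
Check: 41 × 17 = 697 ≡ 1 (mod 87)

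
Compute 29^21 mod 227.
53

Repeated squaring. Binary of 21 = 10101.
29^1 ≡ 29 (mod 227); 29^2 ≡ 160 (mod 227); 29^4 ≡ 176 (mod 227); 29^8 ≡ 104 (mod 227); 29^16 ≡ 147 (mod 227)
29^21 = 29^1 × 29^4 × 29^16 ≡ 53 (mod 227)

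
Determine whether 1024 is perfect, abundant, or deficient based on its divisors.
deficient

Proper divisors of 1024: sum = 1 + 2 + 4 + 8 + 16 + 32 + 64 + 128 + 256 + 512 = 1023
Since 1023 < 1024, 1024 is deficient.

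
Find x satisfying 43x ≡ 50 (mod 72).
x ≡ 38 (mod 72)

gcd(43, 72) = 1, which divides 50, so solutions exist.
Find 43^(-1) mod 72 by the extended Euclidean algorithm:
72 = 1 × 43 + 29  ⟹  29 = (1)·72 + (-1)·43
43 = 1 × 29 + 14  ⟹  14 = (-1)·72 + (2)·43
29 = 2 × 14 + 1  ⟹  1 = (3)·72 + (-5)·43
So (-5)·43 ≡ 1 (mod 72), i.e. 43^(-1) ≡ -5 ≡ 67 (mod 72).
x ≡ 67 × 50 = 3350 ≡ 38 (mod 72).
Check: 43 × 38 = 1634 ≡ 50 (mod 72).
Unique solution: x ≡ 38 (mod 72)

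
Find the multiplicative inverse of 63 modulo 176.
95

gcd(63, 176) = 1, so the inverse exists.
Extended Euclidean algorithm on (176, 63):
176 = 2 × 63 + 50  ⟹  50 = (1)·176 + (-2)·63
63 = 1 × 50 + 13  ⟹  13 = (-1)·176 + (3)·63
50 = 3 × 13 + 11  ⟹  11 = (4)·176 + (-11)·63
13 = 1 × 11 + 2  ⟹  2 = (-5)·176 + (14)·63
11 = 5 × 2 + 1  ⟹  1 = (29)·176 + (-81)·63
So (-81)·63 ≡ 1 (mod 176), i.e. 63^(-1) ≡ -81 ≡ 95 (mod 176).
Check: 63 × 95 = 5985 ≡ 1 (mod 176)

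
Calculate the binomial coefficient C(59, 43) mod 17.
0

Using Lucas' theorem:
Write n=59 and k=43 in base 17:
n in base 17: [3, 8]
k in base 17: [2, 9]
C(59,43) mod 17 = ∏ C(n_i, k_i) mod 17
Digit binomials (mod 17): C(3,2) = 3; C(8,9) = 0 (k_i > n_i)
Product: 3 × 0 = 0 ≡ 0 (mod 17)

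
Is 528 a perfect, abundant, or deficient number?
abundant

Proper divisors of 528: sum = 1 + 2 + 3 + 4 + 6 + 8 + 11 + 12 + ... + 88 + 132 + 176 + 264 (19 divisors) = 960
Since 960 > 528, 528 is abundant.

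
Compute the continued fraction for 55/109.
[0; 1, 1, 54]

Euclidean algorithm steps:
55 = 0 × 109 + 55
109 = 1 × 55 + 54
55 = 1 × 54 + 1
54 = 54 × 1 + 0
Continued fraction: [0; 1, 1, 54]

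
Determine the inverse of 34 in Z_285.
109

gcd(34, 285) = 1, so the inverse exists.
Extended Euclidean algorithm on (285, 34):
285 = 8 × 34 + 13  ⟹  13 = (1)·285 + (-8)·34
34 = 2 × 13 + 8  ⟹  8 = (-2)·285 + (17)·34
13 = 1 × 8 + 5  ⟹  5 = (3)·285 + (-25)·34
8 = 1 × 5 + 3  ⟹  3 = (-5)·285 + (42)·34
5 = 1 × 3 + 2  ⟹  2 = (8)·285 + (-67)·34
3 = 1 × 2 + 1  ⟹  1 = (-13)·285 + (109)·34
So (109)·34 ≡ 1 (mod 285), i.e. 34^(-1) ≡ 109 (mod 285).
Check: 34 × 109 = 3706 ≡ 1 (mod 285)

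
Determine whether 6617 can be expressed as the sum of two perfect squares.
29² + 76² (a=29, b=76)

Factorization: 6617 = 13 × 509
By Fermat: n is sum of two squares iff every prime p ≡ 3 (mod 4) appears to even power.
All primes ≡ 3 (mod 4) appear to even power.
Search a = 0, 1, 2, … for 6617 - a² a perfect square: first hit at a = 29: 6617 - 841 = 5776 = 76².
6617 = 29² + 76² = 841 + 5776 ✓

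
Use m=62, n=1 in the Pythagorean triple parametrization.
(3843, 124, 3845)

Euclid's formula: a = m² - n², b = 2mn, c = m² + n²
m = 62, n = 1
a = 62² - 1² = 3844 - 1 = 3843
b = 2 × 62 × 1 = 124
c = 62² + 1² = 3844 + 1 = 3845
Verification: 3843² + 124² = 14768649 + 15376 = 14784025 = 3845² ✓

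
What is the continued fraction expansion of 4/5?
[0; 1, 4]

Euclidean algorithm steps:
4 = 0 × 5 + 4
5 = 1 × 4 + 1
4 = 4 × 1 + 0
Continued fraction: [0; 1, 4]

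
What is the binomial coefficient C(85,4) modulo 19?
12

Using Lucas' theorem:
Write n=85 and k=4 in base 19:
n in base 19: [4, 9]
k in base 19: [0, 4]
C(85,4) mod 19 = ∏ C(n_i, k_i) mod 19
Digit binomials (mod 19): C(4,0) = 1; C(9,4) = 126 ≡ 12
Product: 1 × 12 = 12 ≡ 12 (mod 19)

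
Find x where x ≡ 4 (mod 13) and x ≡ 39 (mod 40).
199

Using Chinese Remainder Theorem:
M = 13 × 40 = 520
M1 = 40, M2 = 13
y1 = 40^(-1) mod 13 = 1
y2 = 13^(-1) mod 40 = 37
x = (4×40×1 + 39×13×37) mod 520 = 199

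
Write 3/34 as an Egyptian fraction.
1/12 + 1/204

Greedy algorithm:
3/34: ceiling(34/3) = 12, use 1/12
1/204: ceiling(204/1) = 204, use 1/204
Result: 3/34 = 1/12 + 1/204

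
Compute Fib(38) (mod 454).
131

Matrix identity: Q^n = [[F_(n+1), F_n], [F_n, F_(n-1)]] with Q = [[1,1],[1,0]].
n = 38 = 100110₂. Square-and-multiply, entries mod 454:
Q^1 = [[1,1],[1,0]]
Q^2 = (Q^1)² = [[2,1],[1,1]]
Q^4 = (Q^2)² = [[5,3],[3,2]]
Q^9 = (Q^4)²·Q = [[55,34],[34,21]]
Q^19 = (Q^9)²·Q = [[409,95],[95,314]]
Q^38 = (Q^19)² = [[154,131],[131,23]]
F_38 mod 454 = Q^38[0][1] = 131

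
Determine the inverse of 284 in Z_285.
284

gcd(284, 285) = 1, so the inverse exists.
Extended Euclidean algorithm on (285, 284):
285 = 1 × 284 + 1  ⟹  1 = (1)·285 + (-1)·284
So (-1)·284 ≡ 1 (mod 285), i.e. 284^(-1) ≡ -1 ≡ 284 (mod 285).
Check: 284 × 284 = 80656 ≡ 1 (mod 285)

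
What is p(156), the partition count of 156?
73232243759

p(n) counts ways to write n as a sum of positive integers (order ignored).
Euler's pentagonal recurrence: p(k) = p(k-1) + p(k-2) - p(k-5) - p(k-7) + p(k-12) + p(k-15) - ... (offsets j(3j∓1)/2, signs ++--, p(0)=1, p(<0)=0).
DP table for k = 0..155: p(0)=1, p(1)=1, p(2)=2, p(3)=3, p(4)=5, p(5)=7, p(6)=11, p(7)=15, p(8)=22, p(9)=30, p(10)=42, p(11)=56, p(12)=77, p(13)=101, p(14)=135, p(15)=176, p(16)=231, p(17)=297, p(18)=385, p(19)=490, p(20)=627, p(21)=792, p(22)=1002, p(23)=1255, p(24)=1575, p(25)=1958, p(26)=2436, p(27)=3010, p(28)=3718, p(29)=4565, p(30)=5604, p(31)=6842, p(32)=8349, p(33)=10143, p(34)=12310, p(35)=14883, p(36)=17977, p(37)=21637, p(38)=26015, p(39)=31185, p(40)=37338, p(41)=44583, p(42)=53174, p(43)=63261, p(44)=75175, p(45)=89134, p(46)=105558, p(47)=124754, p(48)=147273, p(49)=173525, p(50)=204226, p(51)=239943, p(52)=281589, p(53)=329931, p(54)=386155, p(55)=451276, p(56)=526823, p(57)=614154, p(58)=715220, p(59)=831820, p(60)=966467, p(61)=1121505, p(62)=1300156, p(63)=1505499, p(64)=1741630, p(65)=2012558, p(66)=2323520, p(67)=2679689, p(68)=3087735, p(69)=3554345, p(70)=4087968, p(71)=4697205, p(72)=5392783, p(73)=6185689, p(74)=7089500, p(75)=8118264, p(76)=9289091, p(77)=10619863, p(78)=12132164, p(79)=13848650, p(80)=15796476, p(81)=18004327, p(82)=20506255, p(83)=23338469, p(84)=26543660, p(85)=30167357, p(86)=34262962, p(87)=38887673, p(88)=44108109, p(89)=49995925, p(90)=56634173, p(91)=64112359, p(92)=72533807, p(93)=82010177, p(94)=92669720, p(95)=104651419, p(96)=118114304, p(97)=133230930, p(98)=150198136, p(99)=169229875, p(100)=190569292, p(101)=214481126, p(102)=241265379, p(103)=271248950, p(104)=304801365, p(105)=342325709, p(106)=384276336, p(107)=431149389, p(108)=483502844, p(109)=541946240, p(110)=607163746, p(111)=679903203, p(112)=761002156, p(113)=851376628, p(114)=952050665, p(115)=1064144451, p(116)=1188908248, p(117)=1327710076, p(118)=1482074143, p(119)=1653668665, p(120)=1844349560, p(121)=2056148051, p(122)=2291320912, p(123)=2552338241, p(124)=2841940500, p(125)=3163127352, p(126)=3519222692, p(127)=3913864295, p(128)=4351078600, p(129)=4835271870, p(130)=5371315400, p(131)=5964539504, p(132)=6620830889, p(133)=7346629512, p(134)=8149040695, p(135)=9035836076, p(136)=10015581680, p(137)=11097645016, p(138)=12292341831, p(139)=13610949895, p(140)=15065878135, p(141)=16670689208, p(142)=18440293320, p(143)=20390982757, p(144)=22540654445, p(145)=24908858009, p(146)=27517052599, p(147)=30388671978, p(148)=33549419497, p(149)=37027355200, p(150)=40853235313, p(151)=45060624582, p(152)=49686288421, p(153)=54770336324, p(154)=60356673280, p(155)=66493182097.
Final step: p(156) = p(155) + p(154) - p(151) - p(149) + p(144) + p(141) - p(134) - p(130) + p(121) + p(116) - p(105) - p(99) + p(86) + p(79) - p(64) - p(56) + p(39) + p(30) - p(11) - p(1)
= 66493182097 + 60356673280 - 45060624582 - 37027355200 + 22540654445 + 16670689208 - 8149040695 - 5371315400 + 2056148051 + 1188908248 - 342325709 - 169229875 + 34262962 + 13848650 - 1741630 - 526823 + 31185 + 5604 - 56 - 1
= 73232243759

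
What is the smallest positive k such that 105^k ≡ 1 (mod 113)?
28

113 is prime, so ord(105) divides φ(113) = 112.
Divisors of 112: 1, 2, 4, 7, 8, 14, 16, 28, 56, 112.
Repeated squaring: 105^1 ≡ 105, 105^2 ≡ 64, 105^4 ≡ 28, 105^8 ≡ 106, 105^16 ≡ 49, 105^32 ≡ 28, 105^64 ≡ 106 (mod 113).
Test 105^d mod 113 for each divisor d in increasing order:
105^1 ≡ 105
105^2 ≡ 64
105^4 ≡ 28
105^7 = 105^4·105^2·105^1 ≡ 15
105^8 ≡ 106
105^14 = 105^8·105^4·105^2 ≡ 112
105^16 ≡ 49
105^28 = 105^16·105^8·105^4 ≡ 1  ← first divisor giving 1
The order is 28.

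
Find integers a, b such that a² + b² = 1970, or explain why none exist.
11² + 43² (a=11, b=43)

Factorization: 1970 = 2 × 5 × 197
By Fermat: n is sum of two squares iff every prime p ≡ 3 (mod 4) appears to even power.
All primes ≡ 3 (mod 4) appear to even power.
Search a = 0, 1, 2, … for 1970 - a² a perfect square: first hit at a = 11: 1970 - 121 = 1849 = 43².
1970 = 11² + 43² = 121 + 1849 ✓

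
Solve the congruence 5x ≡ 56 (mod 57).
x ≡ 34 (mod 57)

gcd(5, 57) = 1, which divides 56, so solutions exist.
Find 5^(-1) mod 57 by the extended Euclidean algorithm:
57 = 11 × 5 + 2  ⟹  2 = (1)·57 + (-11)·5
5 = 2 × 2 + 1  ⟹  1 = (-2)·57 + (23)·5
So (23)·5 ≡ 1 (mod 57), i.e. 5^(-1) ≡ 23 (mod 57).
x ≡ 23 × 56 = 1288 ≡ 34 (mod 57).
Check: 5 × 34 = 170 ≡ 56 (mod 57).
Unique solution: x ≡ 34 (mod 57)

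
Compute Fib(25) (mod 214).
125

Matrix identity: Q^n = [[F_(n+1), F_n], [F_n, F_(n-1)]] with Q = [[1,1],[1,0]].
n = 25 = 11001₂. Square-and-multiply, entries mod 214:
Q^1 = [[1,1],[1,0]]
Q^3 = (Q^1)²·Q = [[3,2],[2,1]]
Q^6 = (Q^3)² = [[13,8],[8,5]]
Q^12 = (Q^6)² = [[19,144],[144,89]]
Q^25 = (Q^12)²·Q = [[55,125],[125,144]]
F_25 mod 214 = Q^25[0][1] = 125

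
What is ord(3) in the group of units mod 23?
11

23 is prime, so ord(3) divides φ(23) = 22.
Divisors of 22: 1, 2, 11, 22.
Repeated squaring: 3^1 ≡ 3, 3^2 ≡ 9, 3^4 ≡ 12, 3^8 ≡ 6, 3^16 ≡ 13 (mod 23).
Test 3^d mod 23 for each divisor d in increasing order:
3^1 ≡ 3
3^2 ≡ 9
3^11 = 3^8·3^2·3^1 ≡ 1  ← first divisor giving 1
The order is 11.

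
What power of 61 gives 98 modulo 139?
137

Baby-step giant-step with step n = ⌈√139⌉ = 12.
Baby steps 61^j mod 139 (j:value) for j=0..11: 0:1, 1:61, 2:107, 3:133, 4:51, 5:53, 6:36, 7:111, 8:99, 9:62, 10:29, 11:101.
Giant-step multiplier: 61^(-12) ≡ 61^(138-12) = 61^126 ≡ 34 (mod 139).
Giant steps γ_i = 98·34^i mod 139: γ_0=98, γ_1=135, γ_2=3, γ_3=102, γ_4=132, γ_5=40, γ_6=109, γ_7=92, γ_8=70, γ_9=17, γ_10=22, γ_11=53 (in table at j=5).
x = i·n + j = 11·12 + 5 = 137.
Check: 61^137 ≡ 98 (mod 139).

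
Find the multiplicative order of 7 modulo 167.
83

167 is prime, so ord(7) divides φ(167) = 166.
Divisors of 166: 1, 2, 83, 166.
Repeated squaring: 7^1 ≡ 7, 7^2 ≡ 49, 7^4 ≡ 63, 7^8 ≡ 128, 7^16 ≡ 18, 7^32 ≡ 157, 7^64 ≡ 100, 7^128 ≡ 147 (mod 167).
Test 7^d mod 167 for each divisor d in increasing order:
7^1 ≡ 7
7^2 ≡ 49
7^83 = 7^64·7^16·7^2·7^1 ≡ 1  ← first divisor giving 1
The order is 83.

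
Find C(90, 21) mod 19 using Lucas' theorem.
3

Using Lucas' theorem:
Write n=90 and k=21 in base 19:
n in base 19: [4, 14]
k in base 19: [1, 2]
C(90,21) mod 19 = ∏ C(n_i, k_i) mod 19
Digit binomials (mod 19): C(4,1) = 4; C(14,2) = 91 ≡ 15
Product: 4 × 15 = 60 ≡ 3 (mod 19)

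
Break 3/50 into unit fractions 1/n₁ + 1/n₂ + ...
1/17 + 1/850

Greedy algorithm:
3/50: ceiling(50/3) = 17, use 1/17
1/850: ceiling(850/1) = 850, use 1/850
Result: 3/50 = 1/17 + 1/850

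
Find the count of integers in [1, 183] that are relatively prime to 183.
120

183 = 3 × 61
φ(n) = n × ∏(1 - 1/p) for each prime p dividing n
φ(183) = 183 × (1 - 1/3) × (1 - 1/61) = 120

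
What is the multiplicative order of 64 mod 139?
23

139 is prime, so ord(64) divides φ(139) = 138.
Divisors of 138: 1, 2, 3, 6, 23, 46, 69, 138.
Repeated squaring: 64^1 ≡ 64, 64^2 ≡ 65, 64^4 ≡ 55, 64^8 ≡ 106, 64^16 ≡ 116, 64^32 ≡ 112, 64^64 ≡ 34, 64^128 ≡ 44 (mod 139).
Test 64^d mod 139 for each divisor d in increasing order:
64^1 ≡ 64
64^2 ≡ 65
64^3 = 64^2·64^1 ≡ 129
64^6 = 64^4·64^2 ≡ 100
64^23 = 64^16·64^4·64^2·64^1 ≡ 1  ← first divisor giving 1
The order is 23.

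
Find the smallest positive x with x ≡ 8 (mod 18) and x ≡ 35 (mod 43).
422

Using Chinese Remainder Theorem:
M = 18 × 43 = 774
M1 = 43, M2 = 18
y1 = 43^(-1) mod 18 = 13
y2 = 18^(-1) mod 43 = 12
x = (8×43×13 + 35×18×12) mod 774 = 422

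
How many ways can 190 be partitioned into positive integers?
1667727404093

p(n) counts ways to write n as a sum of positive integers (order ignored).
Euler's pentagonal recurrence: p(k) = p(k-1) + p(k-2) - p(k-5) - p(k-7) + p(k-12) + p(k-15) - ... (offsets j(3j∓1)/2, signs ++--, p(0)=1, p(<0)=0).
DP table for k = 0..189: p(0)=1, p(1)=1, p(2)=2, p(3)=3, p(4)=5, p(5)=7, p(6)=11, p(7)=15, p(8)=22, p(9)=30, p(10)=42, p(11)=56, p(12)=77, p(13)=101, p(14)=135, p(15)=176, p(16)=231, p(17)=297, p(18)=385, p(19)=490, p(20)=627, p(21)=792, p(22)=1002, p(23)=1255, p(24)=1575, p(25)=1958, p(26)=2436, p(27)=3010, p(28)=3718, p(29)=4565, p(30)=5604, p(31)=6842, p(32)=8349, p(33)=10143, p(34)=12310, p(35)=14883, p(36)=17977, p(37)=21637, p(38)=26015, p(39)=31185, p(40)=37338, p(41)=44583, p(42)=53174, p(43)=63261, p(44)=75175, p(45)=89134, p(46)=105558, p(47)=124754, p(48)=147273, p(49)=173525, p(50)=204226, p(51)=239943, p(52)=281589, p(53)=329931, p(54)=386155, p(55)=451276, p(56)=526823, p(57)=614154, p(58)=715220, p(59)=831820, p(60)=966467, p(61)=1121505, p(62)=1300156, p(63)=1505499, p(64)=1741630, p(65)=2012558, p(66)=2323520, p(67)=2679689, p(68)=3087735, p(69)=3554345, p(70)=4087968, p(71)=4697205, p(72)=5392783, p(73)=6185689, p(74)=7089500, p(75)=8118264, p(76)=9289091, p(77)=10619863, p(78)=12132164, p(79)=13848650, p(80)=15796476, p(81)=18004327, p(82)=20506255, p(83)=23338469, p(84)=26543660, p(85)=30167357, p(86)=34262962, p(87)=38887673, p(88)=44108109, p(89)=49995925, p(90)=56634173, p(91)=64112359, p(92)=72533807, p(93)=82010177, p(94)=92669720, p(95)=104651419, p(96)=118114304, p(97)=133230930, p(98)=150198136, p(99)=169229875, p(100)=190569292, p(101)=214481126, p(102)=241265379, p(103)=271248950, p(104)=304801365, p(105)=342325709, p(106)=384276336, p(107)=431149389, p(108)=483502844, p(109)=541946240, p(110)=607163746, p(111)=679903203, p(112)=761002156, p(113)=851376628, p(114)=952050665, p(115)=1064144451, p(116)=1188908248, p(117)=1327710076, p(118)=1482074143, p(119)=1653668665, p(120)=1844349560, p(121)=2056148051, p(122)=2291320912, p(123)=2552338241, p(124)=2841940500, p(125)=3163127352, p(126)=3519222692, p(127)=3913864295, p(128)=4351078600, p(129)=4835271870, p(130)=5371315400, p(131)=5964539504, p(132)=6620830889, p(133)=7346629512, p(134)=8149040695, p(135)=9035836076, p(136)=10015581680, p(137)=11097645016, p(138)=12292341831, p(139)=13610949895, p(140)=15065878135, p(141)=16670689208, p(142)=18440293320, p(143)=20390982757, p(144)=22540654445, p(145)=24908858009, p(146)=27517052599, p(147)=30388671978, p(148)=33549419497, p(149)=37027355200, p(150)=40853235313, p(151)=45060624582, p(152)=49686288421, p(153)=54770336324, p(154)=60356673280, p(155)=66493182097, p(156)=73232243759, p(157)=80630964769, p(158)=88751778802, p(159)=97662728555, p(160)=107438159466, p(161)=118159068427, p(162)=129913904637, p(163)=142798995930, p(164)=156919475295, p(165)=172389800255, p(166)=189334822579, p(167)=207890420102, p(168)=228204732751, p(169)=250438925115, p(170)=274768617130, p(171)=301384802048, p(172)=330495499613, p(173)=362326859895, p(174)=397125074750, p(175)=435157697830, p(176)=476715857290, p(177)=522115831195, p(178)=571701605655, p(179)=625846753120, p(180)=684957390936, p(181)=749474411781, p(182)=819876908323, p(183)=896684817527, p(184)=980462880430, p(185)=1071823774337, p(186)=1171432692373, p(187)=1280011042268, p(188)=1398341745571, p(189)=1527273599625.
Final step: p(190) = p(189) + p(188) - p(185) - p(183) + p(178) + p(175) - p(168) - p(164) + p(155) + p(150) - p(139) - p(133) + p(120) + p(113) - p(98) - p(90) + p(73) + p(64) - p(45) - p(35) + p(14) + p(3)
= 1527273599625 + 1398341745571 - 1071823774337 - 896684817527 + 571701605655 + 435157697830 - 228204732751 - 156919475295 + 66493182097 + 40853235313 - 13610949895 - 7346629512 + 1844349560 + 851376628 - 150198136 - 56634173 + 6185689 + 1741630 - 89134 - 14883 + 135 + 3
= 1667727404093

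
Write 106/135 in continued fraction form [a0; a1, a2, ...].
[0; 1, 3, 1, 1, 1, 9]

Euclidean algorithm steps:
106 = 0 × 135 + 106
135 = 1 × 106 + 29
106 = 3 × 29 + 19
29 = 1 × 19 + 10
19 = 1 × 10 + 9
10 = 1 × 9 + 1
9 = 9 × 1 + 0
Continued fraction: [0; 1, 3, 1, 1, 1, 9]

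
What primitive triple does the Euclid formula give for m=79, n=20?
(5841, 3160, 6641)

Euclid's formula: a = m² - n², b = 2mn, c = m² + n²
m = 79, n = 20
a = 79² - 20² = 6241 - 400 = 5841
b = 2 × 79 × 20 = 3160
c = 79² + 20² = 6241 + 400 = 6641
Verification: 5841² + 3160² = 34117281 + 9985600 = 44102881 = 6641² ✓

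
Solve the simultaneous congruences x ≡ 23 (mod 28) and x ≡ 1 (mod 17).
443

Using Chinese Remainder Theorem:
M = 28 × 17 = 476
M1 = 17, M2 = 28
y1 = 17^(-1) mod 28 = 5
y2 = 28^(-1) mod 17 = 14
x = (23×17×5 + 1×28×14) mod 476 = 443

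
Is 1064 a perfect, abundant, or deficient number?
abundant

Proper divisors of 1064: sum = 1 + 2 + 4 + 7 + 8 + 14 + 19 + 28 + 38 + 56 + 76 + 133 + 152 + 266 + 532 = 1336
Since 1336 > 1064, 1064 is abundant.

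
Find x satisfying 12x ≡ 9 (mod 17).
x ≡ 5 (mod 17)

gcd(12, 17) = 1, which divides 9, so solutions exist.
Find 12^(-1) mod 17 by the extended Euclidean algorithm:
17 = 1 × 12 + 5  ⟹  5 = (1)·17 + (-1)·12
12 = 2 × 5 + 2  ⟹  2 = (-2)·17 + (3)·12
5 = 2 × 2 + 1  ⟹  1 = (5)·17 + (-7)·12
So (-7)·12 ≡ 1 (mod 17), i.e. 12^(-1) ≡ -7 ≡ 10 (mod 17).
x ≡ 10 × 9 = 90 ≡ 5 (mod 17).
Check: 12 × 5 = 60 ≡ 9 (mod 17).
Unique solution: x ≡ 5 (mod 17)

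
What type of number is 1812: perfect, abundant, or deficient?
abundant

Proper divisors of 1812: sum = 1 + 2 + 3 + 4 + 6 + 12 + 151 + 302 + 453 + 604 + 906 = 2444
Since 2444 > 1812, 1812 is abundant.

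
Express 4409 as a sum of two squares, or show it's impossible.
40² + 53² (a=40, b=53)

Factorization: 4409 = 4409
By Fermat: n is sum of two squares iff every prime p ≡ 3 (mod 4) appears to even power.
All primes ≡ 3 (mod 4) appear to even power.
Search a = 0, 1, 2, … for 4409 - a² a perfect square: first hit at a = 40: 4409 - 1600 = 2809 = 53².
4409 = 40² + 53² = 1600 + 2809 ✓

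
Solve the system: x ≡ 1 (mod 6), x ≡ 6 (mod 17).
91

Using Chinese Remainder Theorem:
M = 6 × 17 = 102
M1 = 17, M2 = 6
y1 = 17^(-1) mod 6 = 5
y2 = 6^(-1) mod 17 = 3
x = (1×17×5 + 6×6×3) mod 102 = 91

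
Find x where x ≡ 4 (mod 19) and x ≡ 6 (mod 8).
118

Using Chinese Remainder Theorem:
M = 19 × 8 = 152
M1 = 8, M2 = 19
y1 = 8^(-1) mod 19 = 12
y2 = 19^(-1) mod 8 = 3
x = (4×8×12 + 6×19×3) mod 152 = 118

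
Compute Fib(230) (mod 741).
320

Matrix identity: Q^n = [[F_(n+1), F_n], [F_n, F_(n-1)]] with Q = [[1,1],[1,0]].
n = 230 = 11100110₂. Square-and-multiply, entries mod 741:
Q^1 = [[1,1],[1,0]]
Q^3 = (Q^1)²·Q = [[3,2],[2,1]]
Q^7 = (Q^3)²·Q = [[21,13],[13,8]]
Q^14 = (Q^7)² = [[610,377],[377,233]]
Q^28 = (Q^14)² = [[716,663],[663,53]]
Q^57 = (Q^28)²·Q = [[79,40],[40,39]]
Q^115 = (Q^57)²·Q = [[705,431],[431,274]]
Q^230 = (Q^115)² = [[325,320],[320,5]]
F_230 mod 741 = Q^230[0][1] = 320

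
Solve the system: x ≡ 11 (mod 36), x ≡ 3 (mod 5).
83

Using Chinese Remainder Theorem:
M = 36 × 5 = 180
M1 = 5, M2 = 36
y1 = 5^(-1) mod 36 = 29
y2 = 36^(-1) mod 5 = 1
x = (11×5×29 + 3×36×1) mod 180 = 83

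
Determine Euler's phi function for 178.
88

178 = 2 × 89
φ(n) = n × ∏(1 - 1/p) for each prime p dividing n
φ(178) = 178 × (1 - 1/2) × (1 - 1/89) = 88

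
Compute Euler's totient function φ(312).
96

312 = 2^3 × 3 × 13
φ(n) = n × ∏(1 - 1/p) for each prime p dividing n
φ(312) = 312 × (1 - 1/2) × (1 - 1/3) × (1 - 1/13) = 96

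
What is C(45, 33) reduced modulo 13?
0

Using Lucas' theorem:
Write n=45 and k=33 in base 13:
n in base 13: [3, 6]
k in base 13: [2, 7]
C(45,33) mod 13 = ∏ C(n_i, k_i) mod 13
Digit binomials (mod 13): C(3,2) = 3; C(6,7) = 0 (k_i > n_i)
Product: 3 × 0 = 0 ≡ 0 (mod 13)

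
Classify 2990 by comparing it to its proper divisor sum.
abundant

Proper divisors of 2990: sum = 1 + 2 + 5 + 10 + 13 + 23 + 26 + 46 + 65 + 115 + 130 + 230 + 299 + 598 + 1495 = 3058
Since 3058 > 2990, 2990 is abundant.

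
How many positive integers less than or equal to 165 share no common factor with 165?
80

165 = 3 × 5 × 11
φ(n) = n × ∏(1 - 1/p) for each prime p dividing n
φ(165) = 165 × (1 - 1/3) × (1 - 1/5) × (1 - 1/11) = 80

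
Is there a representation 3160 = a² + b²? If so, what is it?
Not possible

Factorization: 3160 = 2^3 × 5 × 79
By Fermat: n is sum of two squares iff every prime p ≡ 3 (mod 4) appears to even power.
Prime(s) ≡ 3 (mod 4) with odd exponent: [(79, 1)]
Therefore 3160 cannot be expressed as a² + b².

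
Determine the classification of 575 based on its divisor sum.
deficient

Proper divisors of 575: sum = 1 + 5 + 23 + 25 + 115 = 169
Since 169 < 575, 575 is deficient.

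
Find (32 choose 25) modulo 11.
10

Using Lucas' theorem:
Write n=32 and k=25 in base 11:
n in base 11: [2, 10]
k in base 11: [2, 3]
C(32,25) mod 11 = ∏ C(n_i, k_i) mod 11
Digit binomials (mod 11): C(2,2) = 1; C(10,3) = 120 ≡ 10
Product: 1 × 10 = 10 ≡ 10 (mod 11)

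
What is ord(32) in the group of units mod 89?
11

89 is prime, so ord(32) divides φ(89) = 88.
Divisors of 88: 1, 2, 4, 8, 11, 22, 44, 88.
Repeated squaring: 32^1 ≡ 32, 32^2 ≡ 45, 32^4 ≡ 67, 32^8 ≡ 39, 32^16 ≡ 8, 32^32 ≡ 64, 32^64 ≡ 2 (mod 89).
Test 32^d mod 89 for each divisor d in increasing order:
32^1 ≡ 32
32^2 ≡ 45
32^4 ≡ 67
32^8 ≡ 39
32^11 = 32^8·32^2·32^1 ≡ 1  ← first divisor giving 1
The order is 11.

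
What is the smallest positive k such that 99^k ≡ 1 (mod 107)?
53

107 is prime, so ord(99) divides φ(107) = 106.
Divisors of 106: 1, 2, 53, 106.
Repeated squaring: 99^1 ≡ 99, 99^2 ≡ 64, 99^4 ≡ 30, 99^8 ≡ 44, 99^16 ≡ 10, 99^32 ≡ 100, 99^64 ≡ 49 (mod 107).
Test 99^d mod 107 for each divisor d in increasing order:
99^1 ≡ 99
99^2 ≡ 64
99^53 = 99^32·99^16·99^4·99^1 ≡ 1  ← first divisor giving 1
The order is 53.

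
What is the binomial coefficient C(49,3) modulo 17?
13

Using Lucas' theorem:
Write n=49 and k=3 in base 17:
n in base 17: [2, 15]
k in base 17: [0, 3]
C(49,3) mod 17 = ∏ C(n_i, k_i) mod 17
Digit binomials (mod 17): C(2,0) = 1; C(15,3) = 455 ≡ 13
Product: 1 × 13 = 13 ≡ 13 (mod 17)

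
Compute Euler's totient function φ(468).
144

468 = 2^2 × 3^2 × 13
φ(n) = n × ∏(1 - 1/p) for each prime p dividing n
φ(468) = 468 × (1 - 1/2) × (1 - 1/3) × (1 - 1/13) = 144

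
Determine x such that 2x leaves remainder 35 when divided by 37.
x ≡ 36 (mod 37)

gcd(2, 37) = 1, which divides 35, so solutions exist.
Find 2^(-1) mod 37 by the extended Euclidean algorithm:
37 = 18 × 2 + 1  ⟹  1 = (1)·37 + (-18)·2
So (-18)·2 ≡ 1 (mod 37), i.e. 2^(-1) ≡ -18 ≡ 19 (mod 37).
x ≡ 19 × 35 = 665 ≡ 36 (mod 37).
Check: 2 × 36 = 72 ≡ 35 (mod 37).
Unique solution: x ≡ 36 (mod 37)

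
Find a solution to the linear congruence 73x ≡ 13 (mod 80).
x ≡ 21 (mod 80)

gcd(73, 80) = 1, which divides 13, so solutions exist.
Find 73^(-1) mod 80 by the extended Euclidean algorithm:
80 = 1 × 73 + 7  ⟹  7 = (1)·80 + (-1)·73
73 = 10 × 7 + 3  ⟹  3 = (-10)·80 + (11)·73
7 = 2 × 3 + 1  ⟹  1 = (21)·80 + (-23)·73
So (-23)·73 ≡ 1 (mod 80), i.e. 73^(-1) ≡ -23 ≡ 57 (mod 80).
x ≡ 57 × 13 = 741 ≡ 21 (mod 80).
Check: 73 × 21 = 1533 ≡ 13 (mod 80).
Unique solution: x ≡ 21 (mod 80)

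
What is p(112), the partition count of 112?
761002156

p(n) counts ways to write n as a sum of positive integers (order ignored).
Euler's pentagonal recurrence: p(k) = p(k-1) + p(k-2) - p(k-5) - p(k-7) + p(k-12) + p(k-15) - ... (offsets j(3j∓1)/2, signs ++--, p(0)=1, p(<0)=0).
DP table for k = 0..111: p(0)=1, p(1)=1, p(2)=2, p(3)=3, p(4)=5, p(5)=7, p(6)=11, p(7)=15, p(8)=22, p(9)=30, p(10)=42, p(11)=56, p(12)=77, p(13)=101, p(14)=135, p(15)=176, p(16)=231, p(17)=297, p(18)=385, p(19)=490, p(20)=627, p(21)=792, p(22)=1002, p(23)=1255, p(24)=1575, p(25)=1958, p(26)=2436, p(27)=3010, p(28)=3718, p(29)=4565, p(30)=5604, p(31)=6842, p(32)=8349, p(33)=10143, p(34)=12310, p(35)=14883, p(36)=17977, p(37)=21637, p(38)=26015, p(39)=31185, p(40)=37338, p(41)=44583, p(42)=53174, p(43)=63261, p(44)=75175, p(45)=89134, p(46)=105558, p(47)=124754, p(48)=147273, p(49)=173525, p(50)=204226, p(51)=239943, p(52)=281589, p(53)=329931, p(54)=386155, p(55)=451276, p(56)=526823, p(57)=614154, p(58)=715220, p(59)=831820, p(60)=966467, p(61)=1121505, p(62)=1300156, p(63)=1505499, p(64)=1741630, p(65)=2012558, p(66)=2323520, p(67)=2679689, p(68)=3087735, p(69)=3554345, p(70)=4087968, p(71)=4697205, p(72)=5392783, p(73)=6185689, p(74)=7089500, p(75)=8118264, p(76)=9289091, p(77)=10619863, p(78)=12132164, p(79)=13848650, p(80)=15796476, p(81)=18004327, p(82)=20506255, p(83)=23338469, p(84)=26543660, p(85)=30167357, p(86)=34262962, p(87)=38887673, p(88)=44108109, p(89)=49995925, p(90)=56634173, p(91)=64112359, p(92)=72533807, p(93)=82010177, p(94)=92669720, p(95)=104651419, p(96)=118114304, p(97)=133230930, p(98)=150198136, p(99)=169229875, p(100)=190569292, p(101)=214481126, p(102)=241265379, p(103)=271248950, p(104)=304801365, p(105)=342325709, p(106)=384276336, p(107)=431149389, p(108)=483502844, p(109)=541946240, p(110)=607163746, p(111)=679903203.
Final step: p(112) = p(111) + p(110) - p(107) - p(105) + p(100) + p(97) - p(90) - p(86) + p(77) + p(72) - p(61) - p(55) + p(42) + p(35) - p(20) - p(12)
= 679903203 + 607163746 - 431149389 - 342325709 + 190569292 + 133230930 - 56634173 - 34262962 + 10619863 + 5392783 - 1121505 - 451276 + 53174 + 14883 - 627 - 77
= 761002156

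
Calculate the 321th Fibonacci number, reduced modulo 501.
109

Matrix identity: Q^n = [[F_(n+1), F_n], [F_n, F_(n-1)]] with Q = [[1,1],[1,0]].
n = 321 = 101000001₂. Square-and-multiply, entries mod 501:
Q^1 = [[1,1],[1,0]]
Q^2 = (Q^1)² = [[2,1],[1,1]]
Q^5 = (Q^2)²·Q = [[8,5],[5,3]]
Q^10 = (Q^5)² = [[89,55],[55,34]]
Q^20 = (Q^10)² = [[425,252],[252,173]]
Q^40 = (Q^20)² = [[142,396],[396,247]]
Q^80 = (Q^40)² = [[127,237],[237,391]]
Q^160 = (Q^80)² = [[154,21],[21,133]]
Q^321 = (Q^160)²·Q = [[124,109],[109,15]]
F_321 mod 501 = Q^321[0][1] = 109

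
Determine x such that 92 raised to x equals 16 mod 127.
90

Baby-step giant-step with step n = ⌈√127⌉ = 12.
Baby steps 92^j mod 127 (j:value) for j=0..11: 0:1, 1:92, 2:82, 3:51, 4:120, 5:118, 6:61, 7:24, 8:49, 9:63, 10:81, 11:86.
Giant-step multiplier: 92^(-12) ≡ 92^(126-12) = 92^114 ≡ 117 (mod 127).
Giant steps γ_i = 16·117^i mod 127: γ_0=16, γ_1=94, γ_2=76, γ_3=2, γ_4=107, γ_5=73, γ_6=32, γ_7=61 (in table at j=6).
x = i·n + j = 7·12 + 6 = 90.
Check: 92^90 ≡ 16 (mod 127).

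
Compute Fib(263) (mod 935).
497

Matrix identity: Q^n = [[F_(n+1), F_n], [F_n, F_(n-1)]] with Q = [[1,1],[1,0]].
n = 263 = 100000111₂. Square-and-multiply, entries mod 935:
Q^1 = [[1,1],[1,0]]
Q^2 = (Q^1)² = [[2,1],[1,1]]
Q^4 = (Q^2)² = [[5,3],[3,2]]
Q^8 = (Q^4)² = [[34,21],[21,13]]
Q^16 = (Q^8)² = [[662,52],[52,610]]
Q^32 = (Q^16)² = [[563,694],[694,804]]
Q^65 = (Q^32)²·Q = [[723,115],[115,608]]
Q^131 = (Q^65)²·Q = [[859,199],[199,660]]
Q^263 = (Q^131)²·Q = [[773,497],[497,276]]
F_263 mod 935 = Q^263[0][1] = 497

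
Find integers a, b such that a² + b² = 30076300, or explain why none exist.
Not possible

Factorization: 30076300 = 2^2 × 5^2 × 67^3
By Fermat: n is sum of two squares iff every prime p ≡ 3 (mod 4) appears to even power.
Prime(s) ≡ 3 (mod 4) with odd exponent: [(67, 3)]
Therefore 30076300 cannot be expressed as a² + b².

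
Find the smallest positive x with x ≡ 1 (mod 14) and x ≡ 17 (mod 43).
533

Using Chinese Remainder Theorem:
M = 14 × 43 = 602
M1 = 43, M2 = 14
y1 = 43^(-1) mod 14 = 1
y2 = 14^(-1) mod 43 = 40
x = (1×43×1 + 17×14×40) mod 602 = 533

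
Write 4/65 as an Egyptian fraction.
1/17 + 1/369 + 1/203873 + 1/83128196385

Greedy algorithm:
4/65: ceiling(65/4) = 17, use 1/17
3/1105: ceiling(1105/3) = 369, use 1/369
2/407745: ceiling(407745/2) = 203873, use 1/203873
1/83128196385: ceiling(83128196385/1) = 83128196385, use 1/83128196385
Result: 4/65 = 1/17 + 1/369 + 1/203873 + 1/83128196385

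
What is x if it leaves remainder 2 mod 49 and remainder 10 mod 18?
100

Using Chinese Remainder Theorem:
M = 49 × 18 = 882
M1 = 18, M2 = 49
y1 = 18^(-1) mod 49 = 30
y2 = 49^(-1) mod 18 = 7
x = (2×18×30 + 10×49×7) mod 882 = 100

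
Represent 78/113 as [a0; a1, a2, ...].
[0; 1, 2, 4, 2, 1, 2]

Euclidean algorithm steps:
78 = 0 × 113 + 78
113 = 1 × 78 + 35
78 = 2 × 35 + 8
35 = 4 × 8 + 3
8 = 2 × 3 + 2
3 = 1 × 2 + 1
2 = 2 × 1 + 0
Continued fraction: [0; 1, 2, 4, 2, 1, 2]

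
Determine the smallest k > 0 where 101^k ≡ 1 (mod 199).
66

199 is prime, so ord(101) divides φ(199) = 198.
Divisors of 198: 1, 2, 3, 6, 9, 11, 18, 22, 33, 66, 99, 198.
Repeated squaring: 101^1 ≡ 101, 101^2 ≡ 52, 101^4 ≡ 117, 101^8 ≡ 157, 101^16 ≡ 172, 101^32 ≡ 132, 101^64 ≡ 111, 101^128 ≡ 182 (mod 199).
Test 101^d mod 199 for each divisor d in increasing order:
101^1 ≡ 101
101^2 ≡ 52
101^3 = 101^2·101^1 ≡ 78
101^6 = 101^4·101^2 ≡ 114
101^9 = 101^8·101^1 ≡ 136
101^11 = 101^8·101^2·101^1 ≡ 107
101^18 = 101^16·101^2 ≡ 188
101^22 = 101^16·101^4·101^2 ≡ 106
101^33 = 101^32·101^1 ≡ 198
101^66 = 101^64·101^2 ≡ 1  ← first divisor giving 1
The order is 66.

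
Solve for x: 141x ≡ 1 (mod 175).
36

gcd(141, 175) = 1, so the inverse exists.
Extended Euclidean algorithm on (175, 141):
175 = 1 × 141 + 34  ⟹  34 = (1)·175 + (-1)·141
141 = 4 × 34 + 5  ⟹  5 = (-4)·175 + (5)·141
34 = 6 × 5 + 4  ⟹  4 = (25)·175 + (-31)·141
5 = 1 × 4 + 1  ⟹  1 = (-29)·175 + (36)·141
So (36)·141 ≡ 1 (mod 175), i.e. 141^(-1) ≡ 36 (mod 175).
Check: 141 × 36 = 5076 ≡ 1 (mod 175)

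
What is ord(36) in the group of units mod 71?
35

71 is prime, so ord(36) divides φ(71) = 70.
Divisors of 70: 1, 2, 5, 7, 10, 14, 35, 70.
Repeated squaring: 36^1 ≡ 36, 36^2 ≡ 18, 36^4 ≡ 40, 36^8 ≡ 38, 36^16 ≡ 24, 36^32 ≡ 8, 36^64 ≡ 64 (mod 71).
Test 36^d mod 71 for each divisor d in increasing order:
36^1 ≡ 36
36^2 ≡ 18
36^5 = 36^4·36^1 ≡ 20
36^7 = 36^4·36^2·36^1 ≡ 5
36^10 = 36^8·36^2 ≡ 45
36^14 = 36^8·36^4·36^2 ≡ 25
36^35 = 36^32·36^2·36^1 ≡ 1  ← first divisor giving 1
The order is 35.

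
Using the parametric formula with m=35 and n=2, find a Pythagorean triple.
(1221, 140, 1229)

Euclid's formula: a = m² - n², b = 2mn, c = m² + n²
m = 35, n = 2
a = 35² - 2² = 1225 - 4 = 1221
b = 2 × 35 × 2 = 140
c = 35² + 2² = 1225 + 4 = 1229
Verification: 1221² + 140² = 1490841 + 19600 = 1510441 = 1229² ✓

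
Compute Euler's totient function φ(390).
96

390 = 2 × 3 × 5 × 13
φ(n) = n × ∏(1 - 1/p) for each prime p dividing n
φ(390) = 390 × (1 - 1/2) × (1 - 1/3) × (1 - 1/5) × (1 - 1/13) = 96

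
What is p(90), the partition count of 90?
56634173

p(n) counts ways to write n as a sum of positive integers (order ignored).
Euler's pentagonal recurrence: p(k) = p(k-1) + p(k-2) - p(k-5) - p(k-7) + p(k-12) + p(k-15) - ... (offsets j(3j∓1)/2, signs ++--, p(0)=1, p(<0)=0).
DP table for k = 0..89: p(0)=1, p(1)=1, p(2)=2, p(3)=3, p(4)=5, p(5)=7, p(6)=11, p(7)=15, p(8)=22, p(9)=30, p(10)=42, p(11)=56, p(12)=77, p(13)=101, p(14)=135, p(15)=176, p(16)=231, p(17)=297, p(18)=385, p(19)=490, p(20)=627, p(21)=792, p(22)=1002, p(23)=1255, p(24)=1575, p(25)=1958, p(26)=2436, p(27)=3010, p(28)=3718, p(29)=4565, p(30)=5604, p(31)=6842, p(32)=8349, p(33)=10143, p(34)=12310, p(35)=14883, p(36)=17977, p(37)=21637, p(38)=26015, p(39)=31185, p(40)=37338, p(41)=44583, p(42)=53174, p(43)=63261, p(44)=75175, p(45)=89134, p(46)=105558, p(47)=124754, p(48)=147273, p(49)=173525, p(50)=204226, p(51)=239943, p(52)=281589, p(53)=329931, p(54)=386155, p(55)=451276, p(56)=526823, p(57)=614154, p(58)=715220, p(59)=831820, p(60)=966467, p(61)=1121505, p(62)=1300156, p(63)=1505499, p(64)=1741630, p(65)=2012558, p(66)=2323520, p(67)=2679689, p(68)=3087735, p(69)=3554345, p(70)=4087968, p(71)=4697205, p(72)=5392783, p(73)=6185689, p(74)=7089500, p(75)=8118264, p(76)=9289091, p(77)=10619863, p(78)=12132164, p(79)=13848650, p(80)=15796476, p(81)=18004327, p(82)=20506255, p(83)=23338469, p(84)=26543660, p(85)=30167357, p(86)=34262962, p(87)=38887673, p(88)=44108109, p(89)=49995925.
Final step: p(90) = p(89) + p(88) - p(85) - p(83) + p(78) + p(75) - p(68) - p(64) + p(55) + p(50) - p(39) - p(33) + p(20) + p(13)
= 49995925 + 44108109 - 30167357 - 23338469 + 12132164 + 8118264 - 3087735 - 1741630 + 451276 + 204226 - 31185 - 10143 + 627 + 101
= 56634173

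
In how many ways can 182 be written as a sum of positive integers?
819876908323

p(n) counts ways to write n as a sum of positive integers (order ignored).
Euler's pentagonal recurrence: p(k) = p(k-1) + p(k-2) - p(k-5) - p(k-7) + p(k-12) + p(k-15) - ... (offsets j(3j∓1)/2, signs ++--, p(0)=1, p(<0)=0).
DP table for k = 0..181: p(0)=1, p(1)=1, p(2)=2, p(3)=3, p(4)=5, p(5)=7, p(6)=11, p(7)=15, p(8)=22, p(9)=30, p(10)=42, p(11)=56, p(12)=77, p(13)=101, p(14)=135, p(15)=176, p(16)=231, p(17)=297, p(18)=385, p(19)=490, p(20)=627, p(21)=792, p(22)=1002, p(23)=1255, p(24)=1575, p(25)=1958, p(26)=2436, p(27)=3010, p(28)=3718, p(29)=4565, p(30)=5604, p(31)=6842, p(32)=8349, p(33)=10143, p(34)=12310, p(35)=14883, p(36)=17977, p(37)=21637, p(38)=26015, p(39)=31185, p(40)=37338, p(41)=44583, p(42)=53174, p(43)=63261, p(44)=75175, p(45)=89134, p(46)=105558, p(47)=124754, p(48)=147273, p(49)=173525, p(50)=204226, p(51)=239943, p(52)=281589, p(53)=329931, p(54)=386155, p(55)=451276, p(56)=526823, p(57)=614154, p(58)=715220, p(59)=831820, p(60)=966467, p(61)=1121505, p(62)=1300156, p(63)=1505499, p(64)=1741630, p(65)=2012558, p(66)=2323520, p(67)=2679689, p(68)=3087735, p(69)=3554345, p(70)=4087968, p(71)=4697205, p(72)=5392783, p(73)=6185689, p(74)=7089500, p(75)=8118264, p(76)=9289091, p(77)=10619863, p(78)=12132164, p(79)=13848650, p(80)=15796476, p(81)=18004327, p(82)=20506255, p(83)=23338469, p(84)=26543660, p(85)=30167357, p(86)=34262962, p(87)=38887673, p(88)=44108109, p(89)=49995925, p(90)=56634173, p(91)=64112359, p(92)=72533807, p(93)=82010177, p(94)=92669720, p(95)=104651419, p(96)=118114304, p(97)=133230930, p(98)=150198136, p(99)=169229875, p(100)=190569292, p(101)=214481126, p(102)=241265379, p(103)=271248950, p(104)=304801365, p(105)=342325709, p(106)=384276336, p(107)=431149389, p(108)=483502844, p(109)=541946240, p(110)=607163746, p(111)=679903203, p(112)=761002156, p(113)=851376628, p(114)=952050665, p(115)=1064144451, p(116)=1188908248, p(117)=1327710076, p(118)=1482074143, p(119)=1653668665, p(120)=1844349560, p(121)=2056148051, p(122)=2291320912, p(123)=2552338241, p(124)=2841940500, p(125)=3163127352, p(126)=3519222692, p(127)=3913864295, p(128)=4351078600, p(129)=4835271870, p(130)=5371315400, p(131)=5964539504, p(132)=6620830889, p(133)=7346629512, p(134)=8149040695, p(135)=9035836076, p(136)=10015581680, p(137)=11097645016, p(138)=12292341831, p(139)=13610949895, p(140)=15065878135, p(141)=16670689208, p(142)=18440293320, p(143)=20390982757, p(144)=22540654445, p(145)=24908858009, p(146)=27517052599, p(147)=30388671978, p(148)=33549419497, p(149)=37027355200, p(150)=40853235313, p(151)=45060624582, p(152)=49686288421, p(153)=54770336324, p(154)=60356673280, p(155)=66493182097, p(156)=73232243759, p(157)=80630964769, p(158)=88751778802, p(159)=97662728555, p(160)=107438159466, p(161)=118159068427, p(162)=129913904637, p(163)=142798995930, p(164)=156919475295, p(165)=172389800255, p(166)=189334822579, p(167)=207890420102, p(168)=228204732751, p(169)=250438925115, p(170)=274768617130, p(171)=301384802048, p(172)=330495499613, p(173)=362326859895, p(174)=397125074750, p(175)=435157697830, p(176)=476715857290, p(177)=522115831195, p(178)=571701605655, p(179)=625846753120, p(180)=684957390936, p(181)=749474411781.
Final step: p(182) = p(181) + p(180) - p(177) - p(175) + p(170) + p(167) - p(160) - p(156) + p(147) + p(142) - p(131) - p(125) + p(112) + p(105) - p(90) - p(82) + p(65) + p(56) - p(37) - p(27) + p(6)
= 749474411781 + 684957390936 - 522115831195 - 435157697830 + 274768617130 + 207890420102 - 107438159466 - 73232243759 + 30388671978 + 18440293320 - 5964539504 - 3163127352 + 761002156 + 342325709 - 56634173 - 20506255 + 2012558 + 526823 - 21637 - 3010 + 11
= 819876908323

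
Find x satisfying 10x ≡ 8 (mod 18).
x ≡ 8 (mod 9)

gcd(10, 18) = 2, which divides 8, so solutions exist.
Divide through by 2: 5x ≡ 4 (mod 9).
Find 5^(-1) mod 9 by the extended Euclidean algorithm:
9 = 1 × 5 + 4  ⟹  4 = (1)·9 + (-1)·5
5 = 1 × 4 + 1  ⟹  1 = (-1)·9 + (2)·5
So (2)·5 ≡ 1 (mod 9), i.e. 5^(-1) ≡ 2 (mod 9).
x ≡ 2 × 4 = 8 ≡ 8 (mod 9).
Check: 10 × 8 = 80 ≡ 8 (mod 18).
x ≡ 8 (mod 9), giving 2 solutions mod 18.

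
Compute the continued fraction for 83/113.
[0; 1, 2, 1, 3, 3, 2]

Euclidean algorithm steps:
83 = 0 × 113 + 83
113 = 1 × 83 + 30
83 = 2 × 30 + 23
30 = 1 × 23 + 7
23 = 3 × 7 + 2
7 = 3 × 2 + 1
2 = 2 × 1 + 0
Continued fraction: [0; 1, 2, 1, 3, 3, 2]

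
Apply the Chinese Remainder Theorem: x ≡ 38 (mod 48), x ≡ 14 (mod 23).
566

Using Chinese Remainder Theorem:
M = 48 × 23 = 1104
M1 = 23, M2 = 48
y1 = 23^(-1) mod 48 = 23
y2 = 48^(-1) mod 23 = 12
x = (38×23×23 + 14×48×12) mod 1104 = 566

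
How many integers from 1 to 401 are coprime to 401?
400

401 = 401
φ(n) = n × ∏(1 - 1/p) for each prime p dividing n
φ(401) = 401 × (1 - 1/401) = 400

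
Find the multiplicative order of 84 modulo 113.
112

113 is prime, so ord(84) divides φ(113) = 112.
Divisors of 112: 1, 2, 4, 7, 8, 14, 16, 28, 56, 112.
Repeated squaring: 84^1 ≡ 84, 84^2 ≡ 50, 84^4 ≡ 14, 84^8 ≡ 83, 84^16 ≡ 109, 84^32 ≡ 16, 84^64 ≡ 30 (mod 113).
Test 84^d mod 113 for each divisor d in increasing order:
84^1 ≡ 84
84^2 ≡ 50
84^4 ≡ 14
84^7 = 84^4·84^2·84^1 ≡ 40
84^8 ≡ 83
84^14 = 84^8·84^4·84^2 ≡ 18
84^16 ≡ 109
84^28 = 84^16·84^8·84^4 ≡ 98
84^56 = 84^32·84^16·84^8 ≡ 112
84^112 = 84^64·84^32·84^16 ≡ 1  ← first divisor giving 1
The order is 112.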